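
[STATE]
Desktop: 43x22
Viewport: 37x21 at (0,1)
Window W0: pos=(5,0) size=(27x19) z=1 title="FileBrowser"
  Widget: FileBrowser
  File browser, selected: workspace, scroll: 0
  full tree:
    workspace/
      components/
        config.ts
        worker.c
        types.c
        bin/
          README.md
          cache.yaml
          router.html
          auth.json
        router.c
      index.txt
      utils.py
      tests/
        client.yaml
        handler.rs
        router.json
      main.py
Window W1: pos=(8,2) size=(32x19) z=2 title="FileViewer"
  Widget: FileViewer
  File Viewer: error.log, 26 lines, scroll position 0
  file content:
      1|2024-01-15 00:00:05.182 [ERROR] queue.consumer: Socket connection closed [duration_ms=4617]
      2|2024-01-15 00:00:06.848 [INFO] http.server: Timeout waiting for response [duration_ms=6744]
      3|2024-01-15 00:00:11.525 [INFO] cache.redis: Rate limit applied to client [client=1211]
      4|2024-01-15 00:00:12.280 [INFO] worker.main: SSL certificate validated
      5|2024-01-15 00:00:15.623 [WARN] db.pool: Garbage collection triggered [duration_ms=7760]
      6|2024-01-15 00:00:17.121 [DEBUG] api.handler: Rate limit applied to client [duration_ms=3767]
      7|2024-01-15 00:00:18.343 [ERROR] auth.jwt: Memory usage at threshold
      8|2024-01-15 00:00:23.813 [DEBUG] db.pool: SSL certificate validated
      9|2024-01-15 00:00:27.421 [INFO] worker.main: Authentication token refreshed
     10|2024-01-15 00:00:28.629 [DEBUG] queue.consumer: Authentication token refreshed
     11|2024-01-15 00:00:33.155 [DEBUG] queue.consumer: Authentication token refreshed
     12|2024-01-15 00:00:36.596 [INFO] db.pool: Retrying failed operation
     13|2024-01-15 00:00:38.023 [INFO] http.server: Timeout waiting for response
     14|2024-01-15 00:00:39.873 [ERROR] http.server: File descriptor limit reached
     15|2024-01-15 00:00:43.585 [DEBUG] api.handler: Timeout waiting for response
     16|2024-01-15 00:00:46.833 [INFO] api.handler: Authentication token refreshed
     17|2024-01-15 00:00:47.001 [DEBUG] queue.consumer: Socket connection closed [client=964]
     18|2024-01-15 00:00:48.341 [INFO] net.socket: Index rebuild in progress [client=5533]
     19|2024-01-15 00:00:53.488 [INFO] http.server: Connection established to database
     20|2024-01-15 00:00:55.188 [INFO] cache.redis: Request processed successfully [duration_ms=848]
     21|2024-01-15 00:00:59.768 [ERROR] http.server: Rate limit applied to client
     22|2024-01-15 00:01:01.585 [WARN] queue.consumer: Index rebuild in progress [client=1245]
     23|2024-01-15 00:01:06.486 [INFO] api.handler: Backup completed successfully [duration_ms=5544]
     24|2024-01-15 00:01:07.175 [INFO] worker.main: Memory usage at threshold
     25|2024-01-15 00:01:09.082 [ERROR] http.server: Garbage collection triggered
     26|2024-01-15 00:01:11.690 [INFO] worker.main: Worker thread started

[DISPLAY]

     ┃ FileBrowser             ┃     
     ┠──┏━━━━━━━━━━━━━━━━━━━━━━━━━━━━
     ┃> ┃ FileViewer                 
     ┃  ┠────────────────────────────
     ┃  ┃2024-01-15 00:00:05.182 [ERR
     ┃  ┃2024-01-15 00:00:06.848 [INF
     ┃  ┃2024-01-15 00:00:11.525 [INF
     ┃  ┃2024-01-15 00:00:12.280 [INF
     ┃  ┃2024-01-15 00:00:15.623 [WAR
     ┃  ┃2024-01-15 00:00:17.121 [DEB
     ┃  ┃2024-01-15 00:00:18.343 [ERR
     ┃  ┃2024-01-15 00:00:23.813 [DEB
     ┃  ┃2024-01-15 00:00:27.421 [INF
     ┃  ┃2024-01-15 00:00:28.629 [DEB
     ┃  ┃2024-01-15 00:00:33.155 [DEB
     ┃  ┃2024-01-15 00:00:36.596 [INF
     ┃  ┃2024-01-15 00:00:38.023 [INF
     ┗━━┃2024-01-15 00:00:39.873 [ERR
        ┃2024-01-15 00:00:43.585 [DEB
        ┗━━━━━━━━━━━━━━━━━━━━━━━━━━━━
                                     


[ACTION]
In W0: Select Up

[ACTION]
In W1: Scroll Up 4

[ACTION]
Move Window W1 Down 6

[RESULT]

     ┃ FileBrowser             ┃     
     ┠─────────────────────────┨     
     ┃> ┏━━━━━━━━━━━━━━━━━━━━━━━━━━━━
     ┃  ┃ FileViewer                 
     ┃  ┠────────────────────────────
     ┃  ┃2024-01-15 00:00:05.182 [ERR
     ┃  ┃2024-01-15 00:00:06.848 [INF
     ┃  ┃2024-01-15 00:00:11.525 [INF
     ┃  ┃2024-01-15 00:00:12.280 [INF
     ┃  ┃2024-01-15 00:00:15.623 [WAR
     ┃  ┃2024-01-15 00:00:17.121 [DEB
     ┃  ┃2024-01-15 00:00:18.343 [ERR
     ┃  ┃2024-01-15 00:00:23.813 [DEB
     ┃  ┃2024-01-15 00:00:27.421 [INF
     ┃  ┃2024-01-15 00:00:28.629 [DEB
     ┃  ┃2024-01-15 00:00:33.155 [DEB
     ┃  ┃2024-01-15 00:00:36.596 [INF
     ┗━━┃2024-01-15 00:00:38.023 [INF
        ┃2024-01-15 00:00:39.873 [ERR
        ┃2024-01-15 00:00:43.585 [DEB
        ┗━━━━━━━━━━━━━━━━━━━━━━━━━━━━


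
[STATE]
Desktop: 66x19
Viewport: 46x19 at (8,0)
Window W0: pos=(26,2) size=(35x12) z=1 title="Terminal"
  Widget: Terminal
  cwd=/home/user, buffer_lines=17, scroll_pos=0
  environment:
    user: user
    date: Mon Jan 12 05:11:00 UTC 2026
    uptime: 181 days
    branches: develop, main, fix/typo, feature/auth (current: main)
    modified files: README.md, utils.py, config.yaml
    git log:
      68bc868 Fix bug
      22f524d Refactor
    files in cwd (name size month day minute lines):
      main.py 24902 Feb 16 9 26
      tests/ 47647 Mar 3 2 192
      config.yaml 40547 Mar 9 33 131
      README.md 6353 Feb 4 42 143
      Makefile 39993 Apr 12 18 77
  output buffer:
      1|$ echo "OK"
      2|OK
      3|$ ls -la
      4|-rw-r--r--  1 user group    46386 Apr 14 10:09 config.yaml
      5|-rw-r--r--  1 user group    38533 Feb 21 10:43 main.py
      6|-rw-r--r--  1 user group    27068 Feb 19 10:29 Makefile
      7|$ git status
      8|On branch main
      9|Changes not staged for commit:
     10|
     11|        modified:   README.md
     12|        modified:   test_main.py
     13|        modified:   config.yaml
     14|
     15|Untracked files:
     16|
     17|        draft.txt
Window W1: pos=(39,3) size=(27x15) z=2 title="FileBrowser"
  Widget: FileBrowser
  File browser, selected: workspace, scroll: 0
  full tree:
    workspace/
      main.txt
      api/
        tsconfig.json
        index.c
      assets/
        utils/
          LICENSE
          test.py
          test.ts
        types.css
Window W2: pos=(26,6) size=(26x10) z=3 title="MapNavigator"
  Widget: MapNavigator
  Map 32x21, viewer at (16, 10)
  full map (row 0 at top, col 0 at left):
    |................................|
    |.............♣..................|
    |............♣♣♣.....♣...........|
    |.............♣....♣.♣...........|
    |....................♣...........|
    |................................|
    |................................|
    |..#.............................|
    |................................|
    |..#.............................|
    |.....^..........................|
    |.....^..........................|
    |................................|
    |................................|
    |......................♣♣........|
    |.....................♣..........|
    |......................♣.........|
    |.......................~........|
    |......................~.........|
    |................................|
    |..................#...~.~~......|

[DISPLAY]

                                              
                                              
                  ┏━━━━━━━━━━━━━━━━━━━━━━━━━━━
                  ┃ Terminal   ┏━━━━━━━━━━━━━━
                  ┠────────────┃ FileBrowser  
                  ┃$ echo "OK" ┠──────────────
                  ┏━━━━━━━━━━━━━━━━━━━━━━━━┓ac
                  ┃ MapNavigator           ┃  
                  ┠────────────────────────┨  
                  ┃........................┃ts
                  ┃........................┃  
                  ┃........................┃  
                  ┃.^..........@...........┃  
                  ┃.^......................┃  
                  ┃........................┃  
                  ┗━━━━━━━━━━━━━━━━━━━━━━━━┛  
                               ┃              
                               ┗━━━━━━━━━━━━━━
                                              


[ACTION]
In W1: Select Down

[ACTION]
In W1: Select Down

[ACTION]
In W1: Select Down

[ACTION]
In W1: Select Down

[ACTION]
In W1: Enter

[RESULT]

                                              
                                              
                  ┏━━━━━━━━━━━━━━━━━━━━━━━━━━━
                  ┃ Terminal   ┏━━━━━━━━━━━━━━
                  ┠────────────┃ FileBrowser  
                  ┃$ echo "OK" ┠──────────────
                  ┏━━━━━━━━━━━━━━━━━━━━━━━━┓ac
                  ┃ MapNavigator           ┃  
                  ┠────────────────────────┨  
                  ┃........................┃ts
                  ┃........................┃il
                  ┃........................┃cs
                  ┃.^..........@...........┃  
                  ┃.^......................┃  
                  ┃........................┃  
                  ┗━━━━━━━━━━━━━━━━━━━━━━━━┛  
                               ┃              
                               ┗━━━━━━━━━━━━━━
                                              


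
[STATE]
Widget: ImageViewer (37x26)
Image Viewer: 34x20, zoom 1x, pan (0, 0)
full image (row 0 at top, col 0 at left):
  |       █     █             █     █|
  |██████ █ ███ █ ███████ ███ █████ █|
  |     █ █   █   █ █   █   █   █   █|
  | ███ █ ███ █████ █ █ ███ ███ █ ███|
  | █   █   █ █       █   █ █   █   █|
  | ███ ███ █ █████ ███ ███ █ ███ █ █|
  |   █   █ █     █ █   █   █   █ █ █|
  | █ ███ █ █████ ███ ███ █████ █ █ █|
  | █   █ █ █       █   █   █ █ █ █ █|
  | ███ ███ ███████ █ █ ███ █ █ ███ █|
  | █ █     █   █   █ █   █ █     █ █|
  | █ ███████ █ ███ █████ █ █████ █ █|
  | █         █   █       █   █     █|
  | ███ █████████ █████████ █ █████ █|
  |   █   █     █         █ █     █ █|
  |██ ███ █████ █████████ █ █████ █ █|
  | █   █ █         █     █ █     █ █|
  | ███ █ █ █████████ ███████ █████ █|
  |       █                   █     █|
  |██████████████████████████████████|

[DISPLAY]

       █     █             █     █   
██████ █ ███ █ ███████ ███ █████ █   
     █ █   █   █ █   █   █   █   █   
 ███ █ ███ █████ █ █ ███ ███ █ ███   
 █   █   █ █       █   █ █   █   █   
 ███ ███ █ █████ ███ ███ █ ███ █ █   
   █   █ █     █ █   █   █   █ █ █   
 █ ███ █ █████ ███ ███ █████ █ █ █   
 █   █ █ █       █   █   █ █ █ █ █   
 ███ ███ ███████ █ █ ███ █ █ ███ █   
 █ █     █   █   █ █   █ █     █ █   
 █ ███████ █ ███ █████ █ █████ █ █   
 █         █   █       █   █     █   
 ███ █████████ █████████ █ █████ █   
   █   █     █         █ █     █ █   
██ ███ █████ █████████ █ █████ █ █   
 █   █ █         █     █ █     █ █   
 ███ █ █ █████████ ███████ █████ █   
       █                   █     █   
██████████████████████████████████   
                                     
                                     
                                     
                                     
                                     
                                     


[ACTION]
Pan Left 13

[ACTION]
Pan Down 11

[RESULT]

 █ ███████ █ ███ █████ █ █████ █ █   
 █         █   █       █   █     █   
 ███ █████████ █████████ █ █████ █   
   █   █     █         █ █     █ █   
██ ███ █████ █████████ █ █████ █ █   
 █   █ █         █     █ █     █ █   
 ███ █ █ █████████ ███████ █████ █   
       █                   █     █   
██████████████████████████████████   
                                     
                                     
                                     
                                     
                                     
                                     
                                     
                                     
                                     
                                     
                                     
                                     
                                     
                                     
                                     
                                     
                                     


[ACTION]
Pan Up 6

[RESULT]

 ███ ███ █ █████ ███ ███ █ ███ █ █   
   █   █ █     █ █   █   █   █ █ █   
 █ ███ █ █████ ███ ███ █████ █ █ █   
 █   █ █ █       █   █   █ █ █ █ █   
 ███ ███ ███████ █ █ ███ █ █ ███ █   
 █ █     █   █   █ █   █ █     █ █   
 █ ███████ █ ███ █████ █ █████ █ █   
 █         █   █       █   █     █   
 ███ █████████ █████████ █ █████ █   
   █   █     █         █ █     █ █   
██ ███ █████ █████████ █ █████ █ █   
 █   █ █         █     █ █     █ █   
 ███ █ █ █████████ ███████ █████ █   
       █                   █     █   
██████████████████████████████████   
                                     
                                     
                                     
                                     
                                     
                                     
                                     
                                     
                                     
                                     
                                     


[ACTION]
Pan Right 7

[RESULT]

█ █ █████ ███ ███ █ ███ █ █          
█ █     █ █   █   █   █ █ █          
█ █████ ███ ███ █████ █ █ █          
█ █       █   █   █ █ █ █ █          
█ ███████ █ █ ███ █ █ ███ █          
  █   █   █ █   █ █     █ █          
███ █ ███ █████ █ █████ █ █          
    █   █       █   █     █          
███████ █████████ █ █████ █          
█     █         █ █     █ █          
█████ █████████ █ █████ █ █          
█         █     █ █     █ █          
█ █████████ ███████ █████ █          
█                   █     █          
███████████████████████████          
                                     
                                     
                                     
                                     
                                     
                                     
                                     
                                     
                                     
                                     
                                     


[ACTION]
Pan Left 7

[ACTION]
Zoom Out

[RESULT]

 ███ ███ █ █████ ███ ███ █ ███ █ █   
   █   █ █     █ █   █   █   █ █ █   
 █ ███ █ █████ ███ ███ █████ █ █ █   
 █   █ █ █       █   █   █ █ █ █ █   
 ███ ███ ███████ █ █ ███ █ █ ███ █   
 █ █     █   █   █ █   █ █     █ █   
 █ ███████ █ ███ █████ █ █████ █ █   
 █         █   █       █   █     █   
 ███ █████████ █████████ █ █████ █   
   █   █     █         █ █     █ █   
██ ███ █████ █████████ █ █████ █ █   
 █   █ █         █     █ █     █ █   
 ███ █ █ █████████ ███████ █████ █   
       █                   █     █   
██████████████████████████████████   
                                     
                                     
                                     
                                     
                                     
                                     
                                     
                                     
                                     
                                     
                                     


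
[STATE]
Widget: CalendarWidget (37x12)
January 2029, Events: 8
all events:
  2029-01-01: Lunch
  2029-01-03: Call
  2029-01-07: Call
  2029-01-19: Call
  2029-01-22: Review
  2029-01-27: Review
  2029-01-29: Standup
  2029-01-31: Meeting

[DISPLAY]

             January 2029            
Mo Tu We Th Fr Sa Su                 
 1*  2  3*  4  5  6  7*              
 8  9 10 11 12 13 14                 
15 16 17 18 19* 20 21                
22* 23 24 25 26 27* 28               
29* 30 31*                           
                                     
                                     
                                     
                                     
                                     


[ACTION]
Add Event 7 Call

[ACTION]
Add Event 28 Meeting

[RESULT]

             January 2029            
Mo Tu We Th Fr Sa Su                 
 1*  2  3*  4  5  6  7*              
 8  9 10 11 12 13 14                 
15 16 17 18 19* 20 21                
22* 23 24 25 26 27* 28*              
29* 30 31*                           
                                     
                                     
                                     
                                     
                                     


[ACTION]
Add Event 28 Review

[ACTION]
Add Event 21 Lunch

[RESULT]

             January 2029            
Mo Tu We Th Fr Sa Su                 
 1*  2  3*  4  5  6  7*              
 8  9 10 11 12 13 14                 
15 16 17 18 19* 20 21*               
22* 23 24 25 26 27* 28*              
29* 30 31*                           
                                     
                                     
                                     
                                     
                                     


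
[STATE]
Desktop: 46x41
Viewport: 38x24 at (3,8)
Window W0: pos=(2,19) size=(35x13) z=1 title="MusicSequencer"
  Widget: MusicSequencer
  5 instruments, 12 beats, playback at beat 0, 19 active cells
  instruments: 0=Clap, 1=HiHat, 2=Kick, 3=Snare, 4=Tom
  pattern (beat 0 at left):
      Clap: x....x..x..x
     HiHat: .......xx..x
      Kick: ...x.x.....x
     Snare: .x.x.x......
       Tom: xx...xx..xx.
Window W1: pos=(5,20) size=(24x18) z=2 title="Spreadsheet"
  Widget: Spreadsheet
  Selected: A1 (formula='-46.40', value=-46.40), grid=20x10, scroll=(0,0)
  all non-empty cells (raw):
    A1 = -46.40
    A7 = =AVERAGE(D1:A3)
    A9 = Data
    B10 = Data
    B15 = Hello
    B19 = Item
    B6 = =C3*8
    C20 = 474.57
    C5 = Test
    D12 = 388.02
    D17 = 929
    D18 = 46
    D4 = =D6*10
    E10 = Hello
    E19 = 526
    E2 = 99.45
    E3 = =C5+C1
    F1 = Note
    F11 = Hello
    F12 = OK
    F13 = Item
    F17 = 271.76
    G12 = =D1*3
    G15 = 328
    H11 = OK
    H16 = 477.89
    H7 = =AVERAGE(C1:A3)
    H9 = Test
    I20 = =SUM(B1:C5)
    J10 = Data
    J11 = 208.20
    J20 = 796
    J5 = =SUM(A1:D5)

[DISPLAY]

                                      
                                      
                                      
                                      
                                      
                                      
                                      
                                      
                                      
                                      
                                      
━━━━━━━━━━━━━━━━━━━━━━━━━━━━━━━━━┓    
 M┏━━━━━━━━━━━━━━━━━━━━━━┓       ┃    
──┃ Spreadsheet          ┃───────┨    
  ┠──────────────────────┨       ┃    
  ┃A1: -46.40            ┃       ┃    
 H┃       A       B      ┃       ┃    
  ┃----------------------┃       ┃    
 S┃  1 [-46.40]       0  ┃       ┃    
  ┃  2        0       0  ┃       ┃    
  ┃  3        0       0  ┃       ┃    
  ┃  4        0       0  ┃       ┃    
  ┃  5        0       0Te┃       ┃    
━━┃  6        0       0  ┃━━━━━━━┛    


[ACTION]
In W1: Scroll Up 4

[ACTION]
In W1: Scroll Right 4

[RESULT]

                                      
                                      
                                      
                                      
                                      
                                      
                                      
                                      
                                      
                                      
                                      
━━━━━━━━━━━━━━━━━━━━━━━━━━━━━━━━━┓    
 M┏━━━━━━━━━━━━━━━━━━━━━━┓       ┃    
──┃ Spreadsheet          ┃───────┨    
  ┠──────────────────────┨       ┃    
  ┃A1: -46.40            ┃       ┃    
 H┃       E       F      ┃       ┃    
  ┃----------------------┃       ┃    
 S┃  1        0Note      ┃       ┃    
  ┃  2    99.45       0  ┃       ┃    
  ┃  3 #ERR!          0  ┃       ┃    
  ┃  4        0       0  ┃       ┃    
  ┃  5        0       0  ┃       ┃    
━━┃  6        0       0  ┃━━━━━━━┛    


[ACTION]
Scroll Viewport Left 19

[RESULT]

                                      
                                      
                                      
                                      
                                      
                                      
                                      
                                      
                                      
                                      
                                      
  ┏━━━━━━━━━━━━━━━━━━━━━━━━━━━━━━━━━┓ 
  ┃ M┏━━━━━━━━━━━━━━━━━━━━━━┓       ┃ 
  ┠──┃ Spreadsheet          ┃───────┨ 
  ┃  ┠──────────────────────┨       ┃ 
  ┃  ┃A1: -46.40            ┃       ┃ 
  ┃ H┃       E       F      ┃       ┃ 
  ┃  ┃----------------------┃       ┃ 
  ┃ S┃  1        0Note      ┃       ┃ 
  ┃  ┃  2    99.45       0  ┃       ┃ 
  ┃  ┃  3 #ERR!          0  ┃       ┃ 
  ┃  ┃  4        0       0  ┃       ┃ 
  ┃  ┃  5        0       0  ┃       ┃ 
  ┗━━┃  6        0       0  ┃━━━━━━━┛ 


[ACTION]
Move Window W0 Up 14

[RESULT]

  ┃      ▼12345678901               ┃ 
  ┃  Clap█····█··█··█               ┃ 
  ┃ HiHat·······██··█               ┃ 
  ┃  Kick···█·█·····█               ┃ 
  ┃ Snare·█·█·█······               ┃ 
  ┃   Tom██···██··██·               ┃ 
  ┃                                 ┃ 
  ┃                                 ┃ 
  ┃                                 ┃ 
  ┗━━━━━━━━━━━━━━━━━━━━━━━━━━━━━━━━━┛ 
                                      
                                      
     ┏━━━━━━━━━━━━━━━━━━━━━━┓         
     ┃ Spreadsheet          ┃         
     ┠──────────────────────┨         
     ┃A1: -46.40            ┃         
     ┃       E       F      ┃         
     ┃----------------------┃         
     ┃  1        0Note      ┃         
     ┃  2    99.45       0  ┃         
     ┃  3 #ERR!          0  ┃         
     ┃  4        0       0  ┃         
     ┃  5        0       0  ┃         
     ┃  6        0       0  ┃         


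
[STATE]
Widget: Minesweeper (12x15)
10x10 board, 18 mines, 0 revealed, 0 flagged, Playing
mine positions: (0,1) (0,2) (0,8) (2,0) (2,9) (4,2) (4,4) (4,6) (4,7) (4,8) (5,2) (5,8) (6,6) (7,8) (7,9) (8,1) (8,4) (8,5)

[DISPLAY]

■■■■■■■■■■  
■■■■■■■■■■  
■■■■■■■■■■  
■■■■■■■■■■  
■■■■■■■■■■  
■■■■■■■■■■  
■■■■■■■■■■  
■■■■■■■■■■  
■■■■■■■■■■  
■■■■■■■■■■  
            
            
            
            
            


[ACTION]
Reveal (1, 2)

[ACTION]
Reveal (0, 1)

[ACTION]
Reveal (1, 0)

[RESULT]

■✹✹■■■■■✹■  
■■2■■■■■■■  
✹■■■■■■■■✹  
■■■■■■■■■■  
■■✹■✹■✹✹✹■  
■■✹■■■■■✹■  
■■■■■■✹■■■  
■■■■■■■■✹✹  
■✹■■✹✹■■■■  
■■■■■■■■■■  
            
            
            
            
            


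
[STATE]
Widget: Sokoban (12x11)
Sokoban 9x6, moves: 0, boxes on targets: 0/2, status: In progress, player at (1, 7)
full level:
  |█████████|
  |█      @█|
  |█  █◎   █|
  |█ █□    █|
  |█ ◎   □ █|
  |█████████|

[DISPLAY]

█████████   
█      @█   
█  █◎   █   
█ █□    █   
█ ◎   □ █   
█████████   
Moves: 0  0/
            
            
            
            


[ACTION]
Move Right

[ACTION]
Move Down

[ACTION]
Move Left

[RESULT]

█████████   
█       █   
█  █◎ @ █   
█ █□    █   
█ ◎   □ █   
█████████   
Moves: 2  0/
            
            
            
            


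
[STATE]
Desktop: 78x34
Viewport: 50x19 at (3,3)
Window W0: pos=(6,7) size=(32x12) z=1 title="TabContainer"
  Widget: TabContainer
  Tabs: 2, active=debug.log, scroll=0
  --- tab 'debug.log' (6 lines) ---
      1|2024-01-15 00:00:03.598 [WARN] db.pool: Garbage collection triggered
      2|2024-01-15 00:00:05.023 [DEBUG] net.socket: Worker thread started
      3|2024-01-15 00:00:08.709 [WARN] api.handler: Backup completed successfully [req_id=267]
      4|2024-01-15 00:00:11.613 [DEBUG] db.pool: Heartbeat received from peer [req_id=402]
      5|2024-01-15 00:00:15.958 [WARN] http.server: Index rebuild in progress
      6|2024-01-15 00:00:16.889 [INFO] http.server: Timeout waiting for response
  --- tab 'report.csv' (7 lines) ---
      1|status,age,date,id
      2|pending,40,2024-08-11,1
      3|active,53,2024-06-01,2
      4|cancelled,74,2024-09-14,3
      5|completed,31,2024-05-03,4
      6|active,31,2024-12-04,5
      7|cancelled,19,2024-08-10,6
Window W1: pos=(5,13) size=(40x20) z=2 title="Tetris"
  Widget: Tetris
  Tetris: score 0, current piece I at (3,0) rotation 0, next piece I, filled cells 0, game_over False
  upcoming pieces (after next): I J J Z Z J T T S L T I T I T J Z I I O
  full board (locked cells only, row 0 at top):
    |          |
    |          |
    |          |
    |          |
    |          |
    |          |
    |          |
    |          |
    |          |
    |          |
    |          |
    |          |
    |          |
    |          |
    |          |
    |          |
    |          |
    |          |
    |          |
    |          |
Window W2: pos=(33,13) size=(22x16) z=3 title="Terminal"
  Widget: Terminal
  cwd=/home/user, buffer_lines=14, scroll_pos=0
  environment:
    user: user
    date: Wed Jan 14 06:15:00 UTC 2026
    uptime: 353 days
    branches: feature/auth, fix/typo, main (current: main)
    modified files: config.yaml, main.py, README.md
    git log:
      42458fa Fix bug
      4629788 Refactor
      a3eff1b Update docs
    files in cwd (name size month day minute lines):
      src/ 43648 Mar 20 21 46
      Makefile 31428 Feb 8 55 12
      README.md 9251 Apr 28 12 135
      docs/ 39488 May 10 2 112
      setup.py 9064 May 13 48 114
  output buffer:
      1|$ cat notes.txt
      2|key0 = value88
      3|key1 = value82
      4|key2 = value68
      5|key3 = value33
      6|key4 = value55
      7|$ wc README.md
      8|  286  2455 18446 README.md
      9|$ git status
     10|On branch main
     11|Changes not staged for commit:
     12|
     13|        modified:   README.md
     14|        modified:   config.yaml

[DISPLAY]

                                                  
                                                  
                                                  
                                                  
   ┏━━━━━━━━━━━━━━━━━━━━━━━━━━━━━━┓               
   ┃ TabContainer                 ┃               
   ┠──────────────────────────────┨               
   ┃[debug.log]│ report.csv       ┃               
   ┃──────────────────────────────┃               
   ┃2024-01-15 00:00:03.598 [WARN]┃               
  ┏━━━━━━━━━━━━━━━━━━━━━━━━━━━┏━━━━━━━━━━━━━━━━━━━
  ┃ Tetris                    ┃ Terminal          
  ┠───────────────────────────┠───────────────────
  ┃          │Next:           ┃$ cat notes.txt    
  ┃          │████            ┃key0 = value88     
  ┃          │                ┃key1 = value82     
  ┃          │                ┃key2 = value68     
  ┃          │                ┃key3 = value33     
  ┃          │                ┃key4 = value55     


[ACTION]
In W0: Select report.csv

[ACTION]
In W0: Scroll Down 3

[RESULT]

                                                  
                                                  
                                                  
                                                  
   ┏━━━━━━━━━━━━━━━━━━━━━━━━━━━━━━┓               
   ┃ TabContainer                 ┃               
   ┠──────────────────────────────┨               
   ┃ debug.log │[report.csv]      ┃               
   ┃──────────────────────────────┃               
   ┃cancelled,74,2024-09-14,3     ┃               
  ┏━━━━━━━━━━━━━━━━━━━━━━━━━━━┏━━━━━━━━━━━━━━━━━━━
  ┃ Tetris                    ┃ Terminal          
  ┠───────────────────────────┠───────────────────
  ┃          │Next:           ┃$ cat notes.txt    
  ┃          │████            ┃key0 = value88     
  ┃          │                ┃key1 = value82     
  ┃          │                ┃key2 = value68     
  ┃          │                ┃key3 = value33     
  ┃          │                ┃key4 = value55     


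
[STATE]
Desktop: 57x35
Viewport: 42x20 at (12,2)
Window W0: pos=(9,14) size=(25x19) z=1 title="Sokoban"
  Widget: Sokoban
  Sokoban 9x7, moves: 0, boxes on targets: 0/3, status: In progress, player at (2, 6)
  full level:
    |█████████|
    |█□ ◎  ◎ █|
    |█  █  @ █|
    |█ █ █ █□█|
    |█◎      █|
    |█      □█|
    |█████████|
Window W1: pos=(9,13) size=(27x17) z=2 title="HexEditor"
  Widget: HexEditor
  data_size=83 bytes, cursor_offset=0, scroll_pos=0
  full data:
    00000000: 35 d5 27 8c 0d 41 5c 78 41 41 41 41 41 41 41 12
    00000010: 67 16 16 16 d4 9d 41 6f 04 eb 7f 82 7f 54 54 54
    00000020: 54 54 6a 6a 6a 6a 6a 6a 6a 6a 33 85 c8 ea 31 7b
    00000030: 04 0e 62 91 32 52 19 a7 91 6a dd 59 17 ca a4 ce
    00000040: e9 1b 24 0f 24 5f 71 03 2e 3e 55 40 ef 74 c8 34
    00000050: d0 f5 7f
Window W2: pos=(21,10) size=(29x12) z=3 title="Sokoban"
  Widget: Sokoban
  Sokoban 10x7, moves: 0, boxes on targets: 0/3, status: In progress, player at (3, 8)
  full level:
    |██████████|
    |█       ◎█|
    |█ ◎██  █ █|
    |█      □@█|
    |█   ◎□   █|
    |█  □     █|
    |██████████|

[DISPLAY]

                                          
                                          
                                          
                                          
                                          
                                          
                                          
                                          
         ┏━━━━━━━━━━━━━━━━━━━━━━━━━━━┓    
         ┃ Sokoban                   ┃    
         ┠───────────────────────────┨    
━━━━━━━━━┃██████████                 ┃    
exEditor ┃█       ◎█                 ┃    
─────────┃█ ◎██  █ █                 ┃    
000000  3┃█      □@█                 ┃    
000010  6┃█   ◎□   █                 ┃    
000020  5┃█  □     █                 ┃    
000030  0┃██████████                 ┃    
000040  e┃Moves: 0  0/3              ┃    
000050  d┗━━━━━━━━━━━━━━━━━━━━━━━━━━━┛    


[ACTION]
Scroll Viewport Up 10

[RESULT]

                                          
                                          
                                          
                                          
                                          
                                          
                                          
                                          
                                          
                                          
         ┏━━━━━━━━━━━━━━━━━━━━━━━━━━━┓    
         ┃ Sokoban                   ┃    
         ┠───────────────────────────┨    
━━━━━━━━━┃██████████                 ┃    
exEditor ┃█       ◎█                 ┃    
─────────┃█ ◎██  █ █                 ┃    
000000  3┃█      □@█                 ┃    
000010  6┃█   ◎□   █                 ┃    
000020  5┃█  □     █                 ┃    
000030  0┃██████████                 ┃    


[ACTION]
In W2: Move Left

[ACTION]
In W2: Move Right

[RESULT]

                                          
                                          
                                          
                                          
                                          
                                          
                                          
                                          
                                          
                                          
         ┏━━━━━━━━━━━━━━━━━━━━━━━━━━━┓    
         ┃ Sokoban                   ┃    
         ┠───────────────────────────┨    
━━━━━━━━━┃██████████                 ┃    
exEditor ┃█       ◎█                 ┃    
─────────┃█ ◎██  █ █                 ┃    
000000  3┃█     □ @█                 ┃    
000010  6┃█   ◎□   █                 ┃    
000020  5┃█  □     █                 ┃    
000030  0┃██████████                 ┃    


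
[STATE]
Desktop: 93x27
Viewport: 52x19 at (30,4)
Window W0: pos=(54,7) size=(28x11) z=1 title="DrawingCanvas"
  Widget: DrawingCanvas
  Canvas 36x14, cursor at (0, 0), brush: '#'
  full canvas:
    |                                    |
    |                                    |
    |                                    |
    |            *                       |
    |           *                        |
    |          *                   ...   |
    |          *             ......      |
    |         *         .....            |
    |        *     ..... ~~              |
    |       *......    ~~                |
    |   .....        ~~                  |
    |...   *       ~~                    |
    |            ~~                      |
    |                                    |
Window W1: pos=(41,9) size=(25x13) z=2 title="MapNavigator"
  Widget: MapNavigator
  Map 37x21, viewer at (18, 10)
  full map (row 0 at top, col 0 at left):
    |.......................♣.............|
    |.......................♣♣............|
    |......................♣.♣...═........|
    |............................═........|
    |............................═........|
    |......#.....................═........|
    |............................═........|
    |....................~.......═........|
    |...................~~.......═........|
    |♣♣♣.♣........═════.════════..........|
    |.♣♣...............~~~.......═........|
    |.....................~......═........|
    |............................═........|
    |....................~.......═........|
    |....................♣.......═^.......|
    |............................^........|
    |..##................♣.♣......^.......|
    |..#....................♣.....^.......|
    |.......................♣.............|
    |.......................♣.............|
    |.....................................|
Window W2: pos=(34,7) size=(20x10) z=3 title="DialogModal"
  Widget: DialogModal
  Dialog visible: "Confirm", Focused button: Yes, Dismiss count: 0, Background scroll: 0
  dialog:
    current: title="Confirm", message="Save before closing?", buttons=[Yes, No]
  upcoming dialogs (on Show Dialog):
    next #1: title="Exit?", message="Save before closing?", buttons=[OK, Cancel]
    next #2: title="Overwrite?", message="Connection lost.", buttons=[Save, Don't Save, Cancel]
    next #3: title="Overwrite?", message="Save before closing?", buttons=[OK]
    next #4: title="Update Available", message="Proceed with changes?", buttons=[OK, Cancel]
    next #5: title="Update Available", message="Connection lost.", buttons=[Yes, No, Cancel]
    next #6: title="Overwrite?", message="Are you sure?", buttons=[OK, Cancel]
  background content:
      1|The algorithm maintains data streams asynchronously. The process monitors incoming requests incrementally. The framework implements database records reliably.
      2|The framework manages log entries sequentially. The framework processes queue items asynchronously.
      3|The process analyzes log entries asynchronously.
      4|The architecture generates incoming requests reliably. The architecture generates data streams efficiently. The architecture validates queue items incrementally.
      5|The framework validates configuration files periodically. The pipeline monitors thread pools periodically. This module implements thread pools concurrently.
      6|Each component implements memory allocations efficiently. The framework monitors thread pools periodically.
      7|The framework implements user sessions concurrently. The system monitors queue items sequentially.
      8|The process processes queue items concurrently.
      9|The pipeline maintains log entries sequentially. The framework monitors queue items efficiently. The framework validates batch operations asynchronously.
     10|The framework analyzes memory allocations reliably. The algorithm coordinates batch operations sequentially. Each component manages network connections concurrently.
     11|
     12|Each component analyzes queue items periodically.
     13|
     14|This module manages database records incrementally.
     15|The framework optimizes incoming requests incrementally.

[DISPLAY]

                                                    
                                                    
                                                    
    ┏━━━━━━━━━━━━━━━━━━┓┏━━━━━━━━━━━━━━━━━━━━━━━━━━┓
    ┃ DialogModal      ┃┃ DrawingCanvas            ┃
    ┠──────────────────┨━━━━━━━━━━━┓───────────────┨
    ┃Th┌────────────┐in┃r          ┃               ┃
    ┃Th│  Confirm   │na┃───────────┨               ┃
    ┃Th│Save before │yz┃.........═.┃               ┃
    ┃Th│ [Yes]  No  │ g┃.~.......═.┃ *             ┃
    ┃Th└────────────┘li┃~~.......═.┃*              ┃
    ┃Each component imp┃════════...┃               ┃
    ┗━━━━━━━━━━━━━━━━━━┛~~.......═.┃             ..┃
           ┃..............~......═.┃━━━━━━━━━━━━━━━┛
           ┃.....................═.┃                
           ┃.............~.......═.┃                
           ┃.............♣.......═^┃                
           ┗━━━━━━━━━━━━━━━━━━━━━━━┛                
                                                    


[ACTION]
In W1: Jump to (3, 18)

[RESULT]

                                                    
                                                    
                                                    
    ┏━━━━━━━━━━━━━━━━━━┓┏━━━━━━━━━━━━━━━━━━━━━━━━━━┓
    ┃ DialogModal      ┃┃ DrawingCanvas            ┃
    ┠──────────────────┨━━━━━━━━━━━┓───────────────┨
    ┃Th┌────────────┐in┃r          ┃               ┃
    ┃Th│  Confirm   │na┃───────────┨               ┃
    ┃Th│Save before │yz┃...........┃               ┃
    ┃Th│ [Yes]  No  │ g┃...........┃ *             ┃
    ┃Th└────────────┘li┃...........┃*              ┃
    ┃Each component imp┃...........┃               ┃
    ┗━━━━━━━━━━━━━━━━━━┛...........┃             ..┃
           ┃        ...............┃━━━━━━━━━━━━━━━┛
           ┃        ...............┃                
           ┃                       ┃                
           ┃                       ┃                
           ┗━━━━━━━━━━━━━━━━━━━━━━━┛                
                                                    


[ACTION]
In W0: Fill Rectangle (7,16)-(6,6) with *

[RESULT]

                                                    
                                                    
                                                    
    ┏━━━━━━━━━━━━━━━━━━┓┏━━━━━━━━━━━━━━━━━━━━━━━━━━┓
    ┃ DialogModal      ┃┃ DrawingCanvas            ┃
    ┠──────────────────┨━━━━━━━━━━━┓───────────────┨
    ┃Th┌────────────┐in┃r          ┃               ┃
    ┃Th│  Confirm   │na┃───────────┨               ┃
    ┃Th│Save before │yz┃...........┃               ┃
    ┃Th│ [Yes]  No  │ g┃...........┃ *             ┃
    ┃Th└────────────┘li┃...........┃*              ┃
    ┃Each component imp┃...........┃               ┃
    ┗━━━━━━━━━━━━━━━━━━┛...........┃******       ..┃
           ┃        ...............┃━━━━━━━━━━━━━━━┛
           ┃        ...............┃                
           ┃                       ┃                
           ┃                       ┃                
           ┗━━━━━━━━━━━━━━━━━━━━━━━┛                
                                                    
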